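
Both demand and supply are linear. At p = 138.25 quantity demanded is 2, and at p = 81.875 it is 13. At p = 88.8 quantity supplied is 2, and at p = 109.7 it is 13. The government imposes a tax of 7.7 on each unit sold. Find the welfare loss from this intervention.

4.22

Demand slope = (81.875 − 138.25)/(13 − 2) = −5.125, so p = 148.5 − 5.125q.
Supply slope = (109.7 − 88.8)/(13 − 2) = 1.9, so p = 85 + 1.9q.
Competitive equilibrium: 148.5 − 5.125q = 85 + 1.9q → q* = 9.0391, p* = 102.1744.
With the tax, the buyer price exceeds the seller price by 7.7: (148.5 − 5.125q) − (85 + 1.9q) = 7.7 → q' = 7.9431.
Δq = 9.0391 − 7.9431 = 1.096; the wedge equals the tax, 7.7.
DWL = ½ × 1.096 × 7.7 = 4.22.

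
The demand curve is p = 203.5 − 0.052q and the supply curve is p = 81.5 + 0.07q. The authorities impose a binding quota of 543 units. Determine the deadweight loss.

12739.789

Competitive equilibrium: 203.5 − 0.052q = 81.5 + 0.07q → q* = 1000, p* = 151.5.
At q = 543: demand price = 203.5 − 0.052·543 = 175.264; supply price = 81.5 + 0.07·543 = 119.51.
Δq = 1000 − 543 = 457; wedge = 175.264 − 119.51 = 55.754.
DWL = ½ × 457 × 55.754 = 12739.789.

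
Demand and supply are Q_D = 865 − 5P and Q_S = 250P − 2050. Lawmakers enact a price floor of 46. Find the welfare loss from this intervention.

In inverse form: demand P = 173 − 0.2Q, supply P = 8.2 + 0.004Q.
Competitive equilibrium: 173 − 0.2Q = 8.2 + 0.004Q → Q* = 807.8431, P* = 11.4314.
At the floor P = 46, quantity demanded = (173 − 46)/0.2 = 635.
Sellers' marginal cost at Q' = 635: 8.2 + 0.004·635 = 10.74.
ΔQ = 807.8431 − 635 = 172.8431; wedge = 46 − 10.74 = 35.26.
Welfare loss = ½ × 172.8431 × 35.26 = 3047.22.

3047.22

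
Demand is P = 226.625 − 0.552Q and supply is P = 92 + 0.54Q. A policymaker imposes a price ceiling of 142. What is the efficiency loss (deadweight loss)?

Competitive equilibrium: 226.625 − 0.552Q = 92 + 0.54Q → Q* = 123.283, P* = 158.5728.
At the ceiling P = 142, quantity supplied = (142 − 92)/0.54 = 92.5926.
Willingness to pay at Q' = 92.5926: 226.625 − 0.552·92.5926 = 175.5139.
ΔQ = 123.283 − 92.5926 = 30.6904; wedge = 175.5139 − 142 = 33.5139.
DWL = ½ × 30.6904 × 33.5139 = 514.28.

514.28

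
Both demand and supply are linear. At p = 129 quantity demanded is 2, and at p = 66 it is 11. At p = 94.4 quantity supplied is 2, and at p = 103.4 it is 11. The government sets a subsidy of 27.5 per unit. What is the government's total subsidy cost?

268.47

Demand slope = (66 − 129)/(11 − 2) = −7, so p = 143 − 7q.
Supply slope = (103.4 − 94.4)/(11 − 2) = 1, so p = 92.4 + q.
Competitive equilibrium: 143 − 7q = 92.4 + q → q* = 6.325, p* = 98.725.
The subsidy lowers effective supply by 27.5: p = 64.9 + q.
New quantity: 143 − 7q = 64.9 + q → q' = 9.7625.
Total subsidy cost = 27.5 × 9.7625 = 268.47.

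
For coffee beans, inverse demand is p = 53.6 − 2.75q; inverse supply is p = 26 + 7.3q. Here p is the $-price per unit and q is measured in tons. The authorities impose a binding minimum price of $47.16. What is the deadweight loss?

$0.82

Competitive equilibrium: 53.6 − 2.75q = 26 + 7.3q → q* = 2.7463, p* = 46.0478.
At the floor p = 47.16, quantity demanded = (53.6 − 47.16)/2.75 = 2.3418.
Sellers' marginal cost at q' = 2.3418: 26 + 7.3·2.3418 = 43.0951.
Δq = 2.7463 − 2.3418 = 0.4045; wedge = 47.16 − 43.0951 = 4.0649.
The triangle = ½ × 0.4045 × 4.0649 = $0.82.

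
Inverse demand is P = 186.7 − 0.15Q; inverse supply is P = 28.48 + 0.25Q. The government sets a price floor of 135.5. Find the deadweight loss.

Competitive equilibrium: 186.7 − 0.15Q = 28.48 + 0.25Q → Q* = 395.55, P* = 127.3675.
At the floor P = 135.5, quantity demanded = (186.7 − 135.5)/0.15 = 341.3333.
Sellers' marginal cost at Q' = 341.3333: 28.48 + 0.25·341.3333 = 113.8133.
ΔQ = 395.55 − 341.3333 = 54.2167; wedge = 135.5 − 113.8133 = 21.6867.
Deadweight loss = ½ × 54.2167 × 21.6867 = 587.89.

587.89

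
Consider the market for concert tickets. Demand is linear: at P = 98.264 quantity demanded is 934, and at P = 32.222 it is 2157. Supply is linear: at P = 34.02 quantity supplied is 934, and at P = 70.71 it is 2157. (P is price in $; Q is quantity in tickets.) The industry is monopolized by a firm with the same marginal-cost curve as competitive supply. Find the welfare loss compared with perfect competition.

Demand slope = (32.222 − 98.264)/(2157 − 934) = −0.054, so P = 148.7 − 0.054Q.
Supply slope = (70.71 − 34.02)/(2157 − 934) = 0.03, so P = 6 + 0.03Q.
Competitive equilibrium: 148.7 − 0.054Q = 6 + 0.03Q → Q* = 1698.80952, P* = 56.96429.
Marginal revenue: MR = 148.7 − 0.108Q. Set MR = MC: 148.7 − 0.108Q = 6 + 0.03Q → Q_m = 1034.05797.
Price P_m = 148.7 − 0.054·1034.05797 = 92.86087; MC(Q_m) = 6 + 0.03·1034.05797 = 37.02174.
Competitive Q* = 1698.80952, so ΔQ = 664.75155; wedge = 92.86087 − 37.02174 = 55.83913.
Deadweight loss = ½ × 664.75155 × 55.83913 = $18559.57.

$18559.57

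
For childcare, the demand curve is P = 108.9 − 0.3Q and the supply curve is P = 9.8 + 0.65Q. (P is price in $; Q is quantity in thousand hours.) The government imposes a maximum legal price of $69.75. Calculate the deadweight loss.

$69.37 thousand

Competitive equilibrium: 108.9 − 0.3Q = 9.8 + 0.65Q → Q* = 104.3158, P* = 77.6053.
At the ceiling P = 69.75, quantity supplied = (69.75 − 9.8)/0.65 = 92.2308.
Willingness to pay at Q' = 92.2308: 108.9 − 0.3·92.2308 = 81.2308.
ΔQ = 104.3158 − 92.2308 = 12.085; wedge = 81.2308 − 69.75 = 11.4808.
The triangle = ½ × 12.085 × 11.4808 = $69.37 thousand.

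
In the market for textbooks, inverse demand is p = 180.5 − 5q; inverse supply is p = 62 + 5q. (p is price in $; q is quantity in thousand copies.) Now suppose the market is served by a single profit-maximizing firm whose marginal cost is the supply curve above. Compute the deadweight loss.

Competitive equilibrium: 180.5 − 5q = 62 + 5q → q* = 11.85, p* = 121.25.
Marginal revenue: MR = 180.5 − 10q. Set MR = MC: 180.5 − 10q = 62 + 5q → q_m = 7.9.
Price p_m = 180.5 − 5·7.9 = 141; MC(q_m) = 62 + 5·7.9 = 101.5.
Competitive q* = 11.85, so Δq = 3.95; wedge = 141 − 101.5 = 39.5.
DWL = ½ × 3.95 × 39.5 = $78.01 thousand.

$78.01 thousand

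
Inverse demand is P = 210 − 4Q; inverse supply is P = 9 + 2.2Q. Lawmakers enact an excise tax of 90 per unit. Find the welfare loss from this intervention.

Competitive equilibrium: 210 − 4Q = 9 + 2.2Q → Q* = 32.4194, P* = 80.3226.
With the tax, the buyer price exceeds the seller price by 90: (210 − 4Q) − (9 + 2.2Q) = 90 → Q' = 17.9032.
ΔQ = 32.4194 − 17.9032 = 14.5162; the wedge equals the tax, 90.
Welfare loss = ½ × 14.5162 × 90 = 653.23.

653.23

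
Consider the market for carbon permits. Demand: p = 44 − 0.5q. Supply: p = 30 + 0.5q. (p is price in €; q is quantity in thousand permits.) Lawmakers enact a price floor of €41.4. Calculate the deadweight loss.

€38.72 thousand

Competitive equilibrium: 44 − 0.5q = 30 + 0.5q → q* = 14, p* = 37.
At the floor p = 41.4, quantity demanded = (44 − 41.4)/0.5 = 5.2.
Sellers' marginal cost at q' = 5.2: 30 + 0.5·5.2 = 32.6.
Δq = 14 − 5.2 = 8.8; wedge = 41.4 − 32.6 = 8.8.
Deadweight loss = ½ × 8.8 × 8.8 = €38.72 thousand.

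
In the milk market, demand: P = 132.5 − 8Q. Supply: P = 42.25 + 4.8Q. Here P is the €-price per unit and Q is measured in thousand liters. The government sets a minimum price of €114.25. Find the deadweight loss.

Competitive equilibrium: 132.5 − 8Q = 42.25 + 4.8Q → Q* = 7.0508, P* = 76.0938.
At the floor P = 114.25, quantity demanded = (132.5 − 114.25)/8 = 2.2813.
Sellers' marginal cost at Q' = 2.2813: 42.25 + 4.8·2.2813 = 53.2002.
ΔQ = 7.0508 − 2.2813 = 4.7695; wedge = 114.25 − 53.2002 = 61.0498.
The triangle = ½ × 4.7695 × 61.0498 = €145.59 thousand.

€145.59 thousand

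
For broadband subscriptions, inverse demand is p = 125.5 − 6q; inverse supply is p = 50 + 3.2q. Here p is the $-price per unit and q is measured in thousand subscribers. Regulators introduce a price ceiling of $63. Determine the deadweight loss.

$79 thousand

Competitive equilibrium: 125.5 − 6q = 50 + 3.2q → q* = 8.2065, p* = 76.2609.
At the ceiling p = 63, quantity supplied = (63 − 50)/3.2 = 4.0625.
Willingness to pay at q' = 4.0625: 125.5 − 6·4.0625 = 101.125.
Δq = 8.2065 − 4.0625 = 4.144; wedge = 101.125 − 63 = 38.125.
DWL = ½ × 4.144 × 38.125 = $79 thousand.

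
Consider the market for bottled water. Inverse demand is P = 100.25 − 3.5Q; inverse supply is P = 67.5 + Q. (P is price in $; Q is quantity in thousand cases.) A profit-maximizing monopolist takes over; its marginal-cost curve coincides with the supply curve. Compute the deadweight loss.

$22.81 thousand

Competitive equilibrium: 100.25 − 3.5Q = 67.5 + Q → Q* = 7.2778, P* = 74.7778.
Marginal revenue: MR = 100.25 − 7Q. Set MR = MC: 100.25 − 7Q = 67.5 + Q → Q_m = 4.0938.
Price P_m = 100.25 − 3.5·4.0938 = 85.9217; MC(Q_m) = 67.5 + 1·4.0938 = 71.5938.
Competitive Q* = 7.2778, so ΔQ = 3.184; wedge = 85.9217 − 71.5938 = 14.3279.
The triangle = ½ × 3.184 × 14.3279 = $22.81 thousand.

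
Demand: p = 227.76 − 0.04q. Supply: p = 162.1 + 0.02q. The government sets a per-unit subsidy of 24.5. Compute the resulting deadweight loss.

Competitive equilibrium: 227.76 − 0.04q = 162.1 + 0.02q → q* = 1094.3333, p* = 183.9867.
The subsidy lowers effective supply by 24.5: p = 137.6 + 0.02q.
New quantity: 227.76 − 0.04q = 137.6 + 0.02q → q' = 1502.6667.
Overproduction Δq = 1502.6667 − 1094.3333 = 408.3334; wedge = subsidy = 24.5.
Deadweight loss = ½ × 408.3334 × 24.5 = 5002.08.

5002.08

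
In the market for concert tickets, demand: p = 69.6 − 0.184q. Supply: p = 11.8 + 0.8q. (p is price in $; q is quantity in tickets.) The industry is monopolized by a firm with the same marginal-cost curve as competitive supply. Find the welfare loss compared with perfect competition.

$42.13

Competitive equilibrium: 69.6 − 0.184q = 11.8 + 0.8q → q* = 58.7398, p* = 58.7919.
Marginal revenue: MR = 69.6 − 0.368q. Set MR = MC: 69.6 − 0.368q = 11.8 + 0.8q → q_m = 49.4863.
Price p_m = 69.6 − 0.184·49.4863 = 60.4945; MC(q_m) = 11.8 + 0.8·49.4863 = 51.389.
Competitive q* = 58.7398, so Δq = 9.2535; wedge = 60.4945 − 51.389 = 9.1055.
The triangle = ½ × 9.2535 × 9.1055 = $42.13.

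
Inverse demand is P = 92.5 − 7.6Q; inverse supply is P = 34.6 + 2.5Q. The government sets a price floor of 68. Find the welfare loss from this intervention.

Competitive equilibrium: 92.5 − 7.6Q = 34.6 + 2.5Q → Q* = 5.7327, P* = 48.9317.
At the floor P = 68, quantity demanded = (92.5 − 68)/7.6 = 3.2237.
Sellers' marginal cost at Q' = 3.2237: 34.6 + 2.5·3.2237 = 42.6593.
ΔQ = 5.7327 − 3.2237 = 2.509; wedge = 68 − 42.6593 = 25.3407.
Welfare loss = ½ × 2.509 × 25.3407 = 31.79.

31.79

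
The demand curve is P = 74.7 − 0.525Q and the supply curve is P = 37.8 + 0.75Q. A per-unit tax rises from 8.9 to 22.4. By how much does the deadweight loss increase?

165.71

Competitive equilibrium: 74.7 − 0.525Q = 37.8 + 0.75Q → Q* = 28.9412, P* = 59.5059.
For a per-unit tax t: ΔQ = t/1.275, so DWL = ½·t·(t/1.275) = t²/2.55.
At t = 8.9: DWL = 31.063. At t = 22.4: DWL = 196.769.
Increase = 196.769 − 31.063 = 165.71.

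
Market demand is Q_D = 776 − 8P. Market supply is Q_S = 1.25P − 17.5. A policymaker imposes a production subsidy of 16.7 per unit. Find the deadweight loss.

In inverse form: demand P = 97 − 0.125Q, supply P = 14 + 0.8Q.
Competitive equilibrium: 97 − 0.125Q = 14 + 0.8Q → Q* = 89.7297, P* = 85.7838.
The subsidy lowers effective supply by 16.7: P = 0.8Q − 2.7.
New quantity: 97 − 0.125Q = 0.8Q − 2.7 → Q' = 107.7838.
Overproduction ΔQ = 107.7838 − 89.7297 = 18.0541; wedge = subsidy = 16.7.
Welfare loss = ½ × 18.0541 × 16.7 = 150.75.

150.75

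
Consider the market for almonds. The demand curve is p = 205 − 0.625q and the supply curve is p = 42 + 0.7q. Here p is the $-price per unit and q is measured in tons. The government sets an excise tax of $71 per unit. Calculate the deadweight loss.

Competitive equilibrium: 205 − 0.625q = 42 + 0.7q → q* = 123.0189, p* = 128.1132.
With the tax, the buyer price exceeds the seller price by 71: (205 − 0.625q) − (42 + 0.7q) = 71 → q' = 69.434.
Δq = 123.0189 − 69.434 = 53.5849; the wedge equals the tax, 71.
Welfare loss = ½ × 53.5849 × 71 = $1902.26.

$1902.26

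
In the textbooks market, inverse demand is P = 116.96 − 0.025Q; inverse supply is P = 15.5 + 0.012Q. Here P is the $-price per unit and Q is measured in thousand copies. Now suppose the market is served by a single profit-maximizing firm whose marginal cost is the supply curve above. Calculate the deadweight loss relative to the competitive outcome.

$22618.02 thousand

Competitive equilibrium: 116.96 − 0.025Q = 15.5 + 0.012Q → Q* = 2742.16216, P* = 48.40595.
Marginal revenue: MR = 116.96 − 0.05Q. Set MR = MC: 116.96 − 0.05Q = 15.5 + 0.012Q → Q_m = 1636.45161.
Price P_m = 116.96 − 0.025·1636.45161 = 76.04871; MC(Q_m) = 15.5 + 0.012·1636.45161 = 35.13742.
Competitive Q* = 2742.16216, so ΔQ = 1105.71055; wedge = 76.04871 − 35.13742 = 40.91129.
DWL = ½ × 1105.71055 × 40.91129 = $22618.02 thousand.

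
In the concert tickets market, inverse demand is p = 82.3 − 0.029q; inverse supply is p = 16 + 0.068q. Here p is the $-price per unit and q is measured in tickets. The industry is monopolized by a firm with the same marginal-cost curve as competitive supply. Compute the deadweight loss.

Competitive equilibrium: 82.3 − 0.029q = 16 + 0.068q → q* = 683.5052, p* = 62.4784.
Marginal revenue: MR = 82.3 − 0.058q. Set MR = MC: 82.3 − 0.058q = 16 + 0.068q → q_m = 526.1905.
Price p_m = 82.3 − 0.029·526.1905 = 67.0405; MC(q_m) = 16 + 0.068·526.1905 = 51.781.
Competitive q* = 683.5052, so Δq = 157.3147; wedge = 67.0405 − 51.781 = 15.2595.
The triangle = ½ × 157.3147 × 15.2595 = $1200.27.

$1200.27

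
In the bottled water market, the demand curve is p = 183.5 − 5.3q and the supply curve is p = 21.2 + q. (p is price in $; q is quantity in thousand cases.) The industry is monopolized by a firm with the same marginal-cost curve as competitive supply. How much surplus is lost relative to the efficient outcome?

Competitive equilibrium: 183.5 − 5.3q = 21.2 + q → q* = 25.7619, p* = 46.9619.
Marginal revenue: MR = 183.5 − 10.6q. Set MR = MC: 183.5 − 10.6q = 21.2 + q → q_m = 13.9914.
Price p_m = 183.5 − 5.3·13.9914 = 109.3456; MC(q_m) = 21.2 + 1·13.9914 = 35.1914.
Competitive q* = 25.7619, so Δq = 11.7705; wedge = 109.3456 − 35.1914 = 74.1542.
Welfare loss = ½ × 11.7705 × 74.1542 = $436.42 thousand.

$436.42 thousand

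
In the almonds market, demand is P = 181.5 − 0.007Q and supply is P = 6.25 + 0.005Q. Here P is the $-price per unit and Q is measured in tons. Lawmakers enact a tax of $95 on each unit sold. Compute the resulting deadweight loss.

Competitive equilibrium: 181.5 − 0.007Q = 6.25 + 0.005Q → Q* = 14604.1667, P* = 79.2708.
With the tax, the buyer price exceeds the seller price by 95: (181.5 − 0.007Q) − (6.25 + 0.005Q) = 95 → Q' = 6687.5.
ΔQ = 14604.1667 − 6687.5 = 7916.6667; the wedge equals the tax, 95.
Deadweight loss = ½ × 7916.6667 × 95 = $376041.67.

$376041.67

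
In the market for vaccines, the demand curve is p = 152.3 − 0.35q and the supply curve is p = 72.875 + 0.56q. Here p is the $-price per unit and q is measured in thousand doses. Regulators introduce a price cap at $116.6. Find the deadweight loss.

Competitive equilibrium: 152.3 − 0.35q = 72.875 + 0.56q → q* = 87.2802, p* = 121.7519.
At the ceiling p = 116.6, quantity supplied = (116.6 − 72.875)/0.56 = 78.0804.
Willingness to pay at q' = 78.0804: 152.3 − 0.35·78.0804 = 124.9719.
Δq = 87.2802 − 78.0804 = 9.1998; wedge = 124.9719 − 116.6 = 8.3719.
DWL = ½ × 9.1998 × 8.3719 = $38.51 thousand.

$38.51 thousand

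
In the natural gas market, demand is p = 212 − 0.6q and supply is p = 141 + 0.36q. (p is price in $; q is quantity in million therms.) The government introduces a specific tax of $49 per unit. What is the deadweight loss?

Competitive equilibrium: 212 − 0.6q = 141 + 0.36q → q* = 73.9583, p* = 167.625.
With the tax, the buyer price exceeds the seller price by 49: (212 − 0.6q) − (141 + 0.36q) = 49 → q' = 22.9167.
Δq = 73.9583 − 22.9167 = 51.0416; the wedge equals the tax, 49.
Welfare loss = ½ × 51.0416 × 49 = $1250.52 million.

$1250.52 million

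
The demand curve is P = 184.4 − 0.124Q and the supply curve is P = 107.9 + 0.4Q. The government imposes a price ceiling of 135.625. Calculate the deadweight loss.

Competitive equilibrium: 184.4 − 0.124Q = 107.9 + 0.4Q → Q* = 145.9924, P* = 166.2969.
At the ceiling P = 135.625, quantity supplied = (135.625 − 107.9)/0.4 = 69.3125.
Willingness to pay at Q' = 69.3125: 184.4 − 0.124·69.3125 = 175.8053.
ΔQ = 145.9924 − 69.3125 = 76.6799; wedge = 175.8053 − 135.625 = 40.1803.
Welfare loss = ½ × 76.6799 × 40.1803 = 1540.51.

1540.51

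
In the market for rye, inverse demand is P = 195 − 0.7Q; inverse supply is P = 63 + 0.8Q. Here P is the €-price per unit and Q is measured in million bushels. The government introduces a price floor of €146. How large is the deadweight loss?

€243 million

Competitive equilibrium: 195 − 0.7Q = 63 + 0.8Q → Q* = 88, P* = 133.4.
At the floor P = 146, quantity demanded = (195 − 146)/0.7 = 70.
Sellers' marginal cost at Q' = 70: 63 + 0.8·70 = 119.
ΔQ = 88 − 70 = 18; wedge = 146 − 119 = 27.
The triangle = ½ × 18 × 27 = €243 million.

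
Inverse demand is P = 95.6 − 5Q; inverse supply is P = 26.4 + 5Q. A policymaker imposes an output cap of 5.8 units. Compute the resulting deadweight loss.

6.272

Competitive equilibrium: 95.6 − 5Q = 26.4 + 5Q → Q* = 6.92, P* = 61.
At Q = 5.8: demand price = 95.6 − 5·5.8 = 66.6; supply price = 26.4 + 5·5.8 = 55.4.
ΔQ = 6.92 − 5.8 = 1.12; wedge = 66.6 − 55.4 = 11.2.
DWL = ½ × 1.12 × 11.2 = 6.272.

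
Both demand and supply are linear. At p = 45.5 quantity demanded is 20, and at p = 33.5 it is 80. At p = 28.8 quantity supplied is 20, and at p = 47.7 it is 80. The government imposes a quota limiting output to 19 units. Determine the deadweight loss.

287.72

Demand slope = (33.5 − 45.5)/(80 − 20) = −0.2, so p = 49.5 − 0.2q.
Supply slope = (47.7 − 28.8)/(80 − 20) = 0.315, so p = 22.5 + 0.315q.
Competitive equilibrium: 49.5 − 0.2q = 22.5 + 0.315q → q* = 52.4272, p* = 39.0146.
At q = 19: demand price = 49.5 − 0.2·19 = 45.7; supply price = 22.5 + 0.315·19 = 28.485.
Δq = 52.4272 − 19 = 33.4272; wedge = 45.7 − 28.485 = 17.215.
The triangle = ½ × 33.4272 × 17.215 = 287.72.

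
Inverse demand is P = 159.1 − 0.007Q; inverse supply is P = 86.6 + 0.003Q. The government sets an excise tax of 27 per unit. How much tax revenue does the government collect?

Competitive equilibrium: 159.1 − 0.007Q = 86.6 + 0.003Q → Q* = 7250, P* = 108.35.
With the tax, the buyer price exceeds the seller price by 27: (159.1 − 0.007Q) − (86.6 + 0.003Q) = 27 → Q' = 4550.
Tax revenue = 27 × 4550 = 122850.

122850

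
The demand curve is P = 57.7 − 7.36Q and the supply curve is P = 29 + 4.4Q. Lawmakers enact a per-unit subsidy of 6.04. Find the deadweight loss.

Competitive equilibrium: 57.7 − 7.36Q = 29 + 4.4Q → Q* = 2.4405, P* = 39.7381.
The subsidy lowers effective supply by 6.04: P = 22.96 + 4.4Q.
New quantity: 57.7 − 7.36Q = 22.96 + 4.4Q → Q' = 2.9541.
Overproduction ΔQ = 2.9541 − 2.4405 = 0.5136; wedge = subsidy = 6.04.
DWL = ½ × 0.5136 × 6.04 = 1.55.

1.55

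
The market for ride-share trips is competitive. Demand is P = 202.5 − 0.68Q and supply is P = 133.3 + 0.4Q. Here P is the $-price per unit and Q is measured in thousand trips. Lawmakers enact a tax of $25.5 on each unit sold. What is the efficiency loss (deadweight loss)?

$301.04 thousand

Competitive equilibrium: 202.5 − 0.68Q = 133.3 + 0.4Q → Q* = 64.0741, P* = 158.9296.
With the tax, the buyer price exceeds the seller price by 25.5: (202.5 − 0.68Q) − (133.3 + 0.4Q) = 25.5 → Q' = 40.463.
ΔQ = 64.0741 − 40.463 = 23.6111; the wedge equals the tax, 25.5.
Welfare loss = ½ × 23.6111 × 25.5 = $301.04 thousand.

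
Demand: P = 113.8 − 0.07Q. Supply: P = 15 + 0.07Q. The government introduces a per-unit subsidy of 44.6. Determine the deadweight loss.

7104.14

Competitive equilibrium: 113.8 − 0.07Q = 15 + 0.07Q → Q* = 705.7143, P* = 64.4.
The subsidy lowers effective supply by 44.6: P = 0.07Q − 29.6.
New quantity: 113.8 − 0.07Q = 0.07Q − 29.6 → Q' = 1024.2857.
Overproduction ΔQ = 1024.2857 − 705.7143 = 318.5714; wedge = subsidy = 44.6.
Welfare loss = ½ × 318.5714 × 44.6 = 7104.14.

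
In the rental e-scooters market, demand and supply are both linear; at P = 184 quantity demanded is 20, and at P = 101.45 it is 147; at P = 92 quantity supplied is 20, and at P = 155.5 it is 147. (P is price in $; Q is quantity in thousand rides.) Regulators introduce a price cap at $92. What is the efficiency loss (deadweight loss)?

Demand slope = (101.45 − 184)/(147 − 20) = −0.65, so P = 197 − 0.65Q.
Supply slope = (155.5 − 92)/(147 − 20) = 0.5, so P = 82 + 0.5Q.
Competitive equilibrium: 197 − 0.65Q = 82 + 0.5Q → Q* = 100, P* = 132.
At the ceiling P = 92, quantity supplied = (92 − 82)/0.5 = 20.
Willingness to pay at Q' = 20: 197 − 0.65·20 = 184.
ΔQ = 100 − 20 = 80; wedge = 184 − 92 = 92.
Welfare loss = ½ × 80 × 92 = $3680 thousand.

$3680 thousand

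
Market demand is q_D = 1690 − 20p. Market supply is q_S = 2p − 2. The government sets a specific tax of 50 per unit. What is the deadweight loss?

2272.73

In inverse form: demand p = 84.5 − 0.05q, supply p = 1 + 0.5q.
Competitive equilibrium: 84.5 − 0.05q = 1 + 0.5q → q* = 151.8182, p* = 76.9091.
With the tax, the buyer price exceeds the seller price by 50: (84.5 − 0.05q) − (1 + 0.5q) = 50 → q' = 60.9091.
Δq = 151.8182 − 60.9091 = 90.9091; the wedge equals the tax, 50.
The triangle = ½ × 90.9091 × 50 = 2272.73.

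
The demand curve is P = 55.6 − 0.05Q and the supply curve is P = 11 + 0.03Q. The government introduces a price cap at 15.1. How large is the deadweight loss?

7084.03

Competitive equilibrium: 55.6 − 0.05Q = 11 + 0.03Q → Q* = 557.5, P* = 27.725.
At the ceiling P = 15.1, quantity supplied = (15.1 − 11)/0.03 = 136.6667.
Willingness to pay at Q' = 136.6667: 55.6 − 0.05·136.6667 = 48.7667.
ΔQ = 557.5 − 136.6667 = 420.8333; wedge = 48.7667 − 15.1 = 33.6667.
The triangle = ½ × 420.8333 × 33.6667 = 7084.03.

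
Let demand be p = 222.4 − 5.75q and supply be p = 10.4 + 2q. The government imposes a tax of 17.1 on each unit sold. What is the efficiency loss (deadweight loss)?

Competitive equilibrium: 222.4 − 5.75q = 10.4 + 2q → q* = 27.35484, p* = 65.10968.
With the tax, the buyer price exceeds the seller price by 17.1: (222.4 − 5.75q) − (10.4 + 2q) = 17.1 → q' = 25.14839.
Δq = 27.35484 − 25.14839 = 2.20645; the wedge equals the tax, 17.1.
DWL = ½ × 2.20645 × 17.1 = 18.87.

18.87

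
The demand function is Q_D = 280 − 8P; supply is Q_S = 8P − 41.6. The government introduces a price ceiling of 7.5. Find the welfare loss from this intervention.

1270.08

In inverse form: demand P = 35 − 0.125Q, supply P = 5.2 + 0.125Q.
Competitive equilibrium: 35 − 0.125Q = 5.2 + 0.125Q → Q* = 119.2, P* = 20.1.
At the ceiling P = 7.5, quantity supplied = (7.5 − 5.2)/0.125 = 18.4.
Willingness to pay at Q' = 18.4: 35 − 0.125·18.4 = 32.7.
ΔQ = 119.2 − 18.4 = 100.8; wedge = 32.7 − 7.5 = 25.2.
Welfare loss = ½ × 100.8 × 25.2 = 1270.08.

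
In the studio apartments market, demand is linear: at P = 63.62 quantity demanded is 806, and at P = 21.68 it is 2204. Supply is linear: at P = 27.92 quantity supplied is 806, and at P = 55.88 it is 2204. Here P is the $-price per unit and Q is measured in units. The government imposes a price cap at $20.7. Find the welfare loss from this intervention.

$28890.625

Demand slope = (21.68 − 63.62)/(2204 − 806) = −0.03, so P = 87.8 − 0.03Q.
Supply slope = (55.88 − 27.92)/(2204 − 806) = 0.02, so P = 11.8 + 0.02Q.
Competitive equilibrium: 87.8 − 0.03Q = 11.8 + 0.02Q → Q* = 1520, P* = 42.2.
At the ceiling P = 20.7, quantity supplied = (20.7 − 11.8)/0.02 = 445.
Willingness to pay at Q' = 445: 87.8 − 0.03·445 = 74.45.
ΔQ = 1520 − 445 = 1075; wedge = 74.45 − 20.7 = 53.75.
Deadweight loss = ½ × 1075 × 53.75 = $28890.625.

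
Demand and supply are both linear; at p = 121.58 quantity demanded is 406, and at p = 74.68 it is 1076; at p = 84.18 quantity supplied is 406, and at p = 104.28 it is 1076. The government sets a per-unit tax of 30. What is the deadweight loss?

Demand slope = (74.68 − 121.58)/(1076 − 406) = −0.07, so p = 150 − 0.07q.
Supply slope = (104.28 − 84.18)/(1076 − 406) = 0.03, so p = 72 + 0.03q.
Competitive equilibrium: 150 − 0.07q = 72 + 0.03q → q* = 780, p* = 95.4.
With the tax, the buyer price exceeds the seller price by 30: (150 − 0.07q) − (72 + 0.03q) = 30 → q' = 480.
Δq = 780 − 480 = 300; the wedge equals the tax, 30.
The triangle = ½ × 300 × 30 = 4500.

4500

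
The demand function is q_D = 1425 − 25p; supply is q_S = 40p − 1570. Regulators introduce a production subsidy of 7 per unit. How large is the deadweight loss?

In inverse form: demand p = 57 − 0.04q, supply p = 39.25 + 0.025q.
Competitive equilibrium: 57 − 0.04q = 39.25 + 0.025q → q* = 273.0769, p* = 46.0769.
The subsidy lowers effective supply by 7: p = 32.25 + 0.025q.
New quantity: 57 − 0.04q = 32.25 + 0.025q → q' = 380.7692.
Overproduction Δq = 380.7692 − 273.0769 = 107.6923; wedge = subsidy = 7.
DWL = ½ × 107.6923 × 7 = 376.92.

376.92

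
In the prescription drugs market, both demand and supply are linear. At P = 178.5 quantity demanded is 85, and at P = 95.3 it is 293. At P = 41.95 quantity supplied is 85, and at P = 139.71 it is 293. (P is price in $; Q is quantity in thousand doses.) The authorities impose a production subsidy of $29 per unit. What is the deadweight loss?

Demand slope = (95.3 − 178.5)/(293 − 85) = −0.4, so P = 212.5 − 0.4Q.
Supply slope = (139.71 − 41.95)/(293 − 85) = 0.47, so P = 2 + 0.47Q.
Competitive equilibrium: 212.5 − 0.4Q = 2 + 0.47Q → Q* = 241.954, P* = 115.7184.
The subsidy lowers effective supply by 29: P = 0.47Q − 27.
New quantity: 212.5 − 0.4Q = 0.47Q − 27 → Q' = 275.2874.
Overproduction ΔQ = 275.2874 − 241.954 = 33.3334; wedge = subsidy = 29.
Welfare loss = ½ × 33.3334 × 29 = $483.33 thousand.

$483.33 thousand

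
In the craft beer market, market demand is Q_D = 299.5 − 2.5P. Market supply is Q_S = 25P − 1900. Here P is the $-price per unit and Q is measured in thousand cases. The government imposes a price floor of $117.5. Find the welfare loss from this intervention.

In inverse form: demand P = 119.8 − 0.4Q, supply P = 76 + 0.04Q.
Competitive equilibrium: 119.8 − 0.4Q = 76 + 0.04Q → Q* = 99.5455, P* = 79.9818.
At the floor P = 117.5, quantity demanded = (119.8 − 117.5)/0.4 = 5.75.
Sellers' marginal cost at Q' = 5.75: 76 + 0.04·5.75 = 76.23.
ΔQ = 99.5455 − 5.75 = 93.7955; wedge = 117.5 − 76.23 = 41.27.
Deadweight loss = ½ × 93.7955 × 41.27 = $1935.47 thousand.

$1935.47 thousand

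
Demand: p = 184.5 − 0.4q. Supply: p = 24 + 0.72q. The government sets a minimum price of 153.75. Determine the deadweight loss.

Competitive equilibrium: 184.5 − 0.4q = 24 + 0.72q → q* = 143.3036, p* = 127.1786.
At the floor p = 153.75, quantity demanded = (184.5 − 153.75)/0.4 = 76.875.
Sellers' marginal cost at q' = 76.875: 24 + 0.72·76.875 = 79.35.
Δq = 143.3036 − 76.875 = 66.4286; wedge = 153.75 − 79.35 = 74.4.
DWL = ½ × 66.4286 × 74.4 = 2471.14.

2471.14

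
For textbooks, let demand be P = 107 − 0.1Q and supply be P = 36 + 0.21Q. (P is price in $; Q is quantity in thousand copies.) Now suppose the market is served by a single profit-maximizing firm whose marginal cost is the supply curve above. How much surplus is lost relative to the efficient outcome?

$483.68 thousand

Competitive equilibrium: 107 − 0.1Q = 36 + 0.21Q → Q* = 229.0323, P* = 84.0968.
Marginal revenue: MR = 107 − 0.2Q. Set MR = MC: 107 − 0.2Q = 36 + 0.21Q → Q_m = 173.1707.
Price P_m = 107 − 0.1·173.1707 = 89.6829; MC(Q_m) = 36 + 0.21·173.1707 = 72.3658.
Competitive Q* = 229.0323, so ΔQ = 55.8616; wedge = 89.6829 − 72.3658 = 17.3171.
The triangle = ½ × 55.8616 × 17.3171 = $483.68 thousand.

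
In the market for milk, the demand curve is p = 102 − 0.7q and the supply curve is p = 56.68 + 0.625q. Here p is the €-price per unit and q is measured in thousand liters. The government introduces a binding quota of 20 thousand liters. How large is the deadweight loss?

Competitive equilibrium: 102 − 0.7q = 56.68 + 0.625q → q* = 34.2038, p* = 78.0574.
At q = 20: demand price = 102 − 0.7·20 = 88; supply price = 56.68 + 0.625·20 = 69.18.
Δq = 34.2038 − 20 = 14.2038; wedge = 88 − 69.18 = 18.82.
DWL = ½ × 14.2038 × 18.82 = €133.66 thousand.

€133.66 thousand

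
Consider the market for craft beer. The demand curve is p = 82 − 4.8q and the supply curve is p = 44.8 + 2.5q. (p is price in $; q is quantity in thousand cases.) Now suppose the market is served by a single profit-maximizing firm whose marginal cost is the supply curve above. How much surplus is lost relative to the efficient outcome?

Competitive equilibrium: 82 − 4.8q = 44.8 + 2.5q → q* = 5.0959, p* = 57.5397.
Marginal revenue: MR = 82 − 9.6q. Set MR = MC: 82 − 9.6q = 44.8 + 2.5q → q_m = 3.0744.
Price p_m = 82 − 4.8·3.0744 = 67.2429; MC(q_m) = 44.8 + 2.5·3.0744 = 52.486.
Competitive q* = 5.0959, so Δq = 2.0215; wedge = 67.2429 − 52.486 = 14.7569.
DWL = ½ × 2.0215 × 14.7569 = $14.92 thousand.

$14.92 thousand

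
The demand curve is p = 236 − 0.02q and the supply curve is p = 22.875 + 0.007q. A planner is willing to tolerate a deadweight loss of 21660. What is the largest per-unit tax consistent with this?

Competitive equilibrium: 236 − 0.02q = 22.875 + 0.007q → q* = 7893.5185, p* = 78.1296.
A tax t gives Δq = t/0.027 and wedge t, so DWL = t²/0.054.
t²/0.054 = 21660 → t² = 1169.64 → t = 34.2.

34.2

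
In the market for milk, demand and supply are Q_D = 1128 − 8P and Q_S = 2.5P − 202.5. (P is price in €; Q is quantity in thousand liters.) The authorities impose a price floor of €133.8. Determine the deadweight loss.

In inverse form: demand P = 141 − 0.125Q, supply P = 81 + 0.4Q.
Competitive equilibrium: 141 − 0.125Q = 81 + 0.4Q → Q* = 114.2857, P* = 126.7143.
At the floor P = 133.8, quantity demanded = (141 − 133.8)/0.125 = 57.6.
Sellers' marginal cost at Q' = 57.6: 81 + 0.4·57.6 = 104.04.
ΔQ = 114.2857 − 57.6 = 56.6857; wedge = 133.8 − 104.04 = 29.76.
Deadweight loss = ½ × 56.6857 × 29.76 = €843.48 thousand.

€843.48 thousand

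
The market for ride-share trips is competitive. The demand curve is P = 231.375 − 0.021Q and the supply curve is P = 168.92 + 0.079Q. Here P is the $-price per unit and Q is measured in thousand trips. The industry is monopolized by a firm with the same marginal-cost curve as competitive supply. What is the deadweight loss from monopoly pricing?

Competitive equilibrium: 231.375 − 0.021Q = 168.92 + 0.079Q → Q* = 624.55, P* = 218.2595.
Marginal revenue: MR = 231.375 − 0.042Q. Set MR = MC: 231.375 − 0.042Q = 168.92 + 0.079Q → Q_m = 516.157.
Price P_m = 231.375 − 0.021·516.157 = 220.5357; MC(Q_m) = 168.92 + 0.079·516.157 = 209.6964.
Competitive Q* = 624.55, so ΔQ = 108.393; wedge = 220.5357 − 209.6964 = 10.8393.
The triangle = ½ × 108.393 × 10.8393 = $587.45 thousand.

$587.45 thousand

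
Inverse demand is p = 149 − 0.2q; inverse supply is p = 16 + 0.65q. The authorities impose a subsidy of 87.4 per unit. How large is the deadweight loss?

4493.39

Competitive equilibrium: 149 − 0.2q = 16 + 0.65q → q* = 156.4706, p* = 117.7059.
The subsidy lowers effective supply by 87.4: p = 0.65q − 71.4.
New quantity: 149 − 0.2q = 0.65q − 71.4 → q' = 259.2941.
Overproduction Δq = 259.2941 − 156.4706 = 102.8235; wedge = subsidy = 87.4.
Welfare loss = ½ × 102.8235 × 87.4 = 4493.39.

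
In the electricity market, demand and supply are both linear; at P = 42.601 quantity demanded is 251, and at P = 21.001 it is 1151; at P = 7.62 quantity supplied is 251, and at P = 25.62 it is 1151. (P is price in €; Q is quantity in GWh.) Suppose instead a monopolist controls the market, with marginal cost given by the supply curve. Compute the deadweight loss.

Demand slope = (21.001 − 42.601)/(1151 − 251) = −0.024, so P = 48.625 − 0.024Q.
Supply slope = (25.62 − 7.62)/(1151 − 251) = 0.02, so P = 2.6 + 0.02Q.
Competitive equilibrium: 48.625 − 0.024Q = 2.6 + 0.02Q → Q* = 1046.02273, P* = 23.52045.
Marginal revenue: MR = 48.625 − 0.048Q. Set MR = MC: 48.625 − 0.048Q = 2.6 + 0.02Q → Q_m = 676.83824.
Price P_m = 48.625 − 0.024·676.83824 = 32.38088; MC(Q_m) = 2.6 + 0.02·676.83824 = 16.13676.
Competitive Q* = 1046.02273, so ΔQ = 369.18449; wedge = 32.38088 − 16.13676 = 16.24412.
Deadweight loss = ½ × 369.18449 × 16.24412 = €2998.54.

€2998.54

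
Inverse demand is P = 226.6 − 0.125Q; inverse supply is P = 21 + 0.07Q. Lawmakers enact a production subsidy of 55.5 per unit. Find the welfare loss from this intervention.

Competitive equilibrium: 226.6 − 0.125Q = 21 + 0.07Q → Q* = 1054.359, P* = 94.8051.
The subsidy lowers effective supply by 55.5: P = 0.07Q − 34.5.
New quantity: 226.6 − 0.125Q = 0.07Q − 34.5 → Q' = 1338.9744.
Overproduction ΔQ = 1338.9744 − 1054.359 = 284.6154; wedge = subsidy = 55.5.
Welfare loss = ½ × 284.6154 × 55.5 = 7898.08.

7898.08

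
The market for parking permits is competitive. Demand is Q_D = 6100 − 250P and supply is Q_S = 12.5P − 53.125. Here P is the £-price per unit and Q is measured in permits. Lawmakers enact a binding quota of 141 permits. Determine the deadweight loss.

In inverse form: demand P = 24.4 − 0.004Q, supply P = 4.25 + 0.08Q.
Competitive equilibrium: 24.4 − 0.004Q = 4.25 + 0.08Q → Q* = 239.881, P* = 23.4405.
At Q = 141: demand price = 24.4 − 0.004·141 = 23.836; supply price = 4.25 + 0.08·141 = 15.53.
ΔQ = 239.881 − 141 = 98.881; wedge = 23.836 − 15.53 = 8.306.
DWL = ½ × 98.881 × 8.306 = £410.65.

£410.65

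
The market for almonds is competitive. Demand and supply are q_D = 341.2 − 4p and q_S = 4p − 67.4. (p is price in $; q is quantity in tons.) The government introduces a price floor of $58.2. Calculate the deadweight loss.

$203.06

In inverse form: demand p = 85.3 − 0.25q, supply p = 16.85 + 0.25q.
Competitive equilibrium: 85.3 − 0.25q = 16.85 + 0.25q → q* = 136.9, p* = 51.075.
At the floor p = 58.2, quantity demanded = (85.3 − 58.2)/0.25 = 108.4.
Sellers' marginal cost at q' = 108.4: 16.85 + 0.25·108.4 = 43.95.
Δq = 136.9 − 108.4 = 28.5; wedge = 58.2 − 43.95 = 14.25.
DWL = ½ × 28.5 × 14.25 = $203.06.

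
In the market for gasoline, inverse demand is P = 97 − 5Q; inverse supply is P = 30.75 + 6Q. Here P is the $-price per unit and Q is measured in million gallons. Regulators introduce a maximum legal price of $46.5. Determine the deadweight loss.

$63.50 million

Competitive equilibrium: 97 − 5Q = 30.75 + 6Q → Q* = 6.02273, P* = 66.88636.
At the ceiling P = 46.5, quantity supplied = (46.5 − 30.75)/6 = 2.625.
Willingness to pay at Q' = 2.625: 97 − 5·2.625 = 83.875.
ΔQ = 6.02273 − 2.625 = 3.39773; wedge = 83.875 − 46.5 = 37.375.
Deadweight loss = ½ × 3.39773 × 37.375 = $63.50 million.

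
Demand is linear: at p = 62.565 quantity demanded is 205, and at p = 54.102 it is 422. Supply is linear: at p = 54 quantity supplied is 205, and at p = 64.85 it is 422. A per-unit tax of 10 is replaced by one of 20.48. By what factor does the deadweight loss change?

4.194

Demand slope = (54.102 − 62.565)/(422 − 205) = −0.039, so p = 70.56 − 0.039q.
Supply slope = (64.85 − 54)/(422 − 205) = 0.05, so p = 43.75 + 0.05q.
Competitive equilibrium: 70.56 − 0.039q = 43.75 + 0.05q → q* = 301.236, p* = 58.8118.
For a per-unit tax t: Δq = t/0.089, so DWL = ½·t·(t/0.089) = t²/0.178.
At t = 10: DWL = 561.798. At t = 20.48: DWL = 2356.351.
Ratio = (20.48/10)² = 4.194.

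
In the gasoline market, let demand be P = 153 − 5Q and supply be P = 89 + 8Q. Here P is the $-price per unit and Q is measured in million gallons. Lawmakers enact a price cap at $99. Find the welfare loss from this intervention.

$87.69 million

Competitive equilibrium: 153 − 5Q = 89 + 8Q → Q* = 4.92308, P* = 128.38462.
At the ceiling P = 99, quantity supplied = (99 − 89)/8 = 1.25.
Willingness to pay at Q' = 1.25: 153 − 5·1.25 = 146.75.
ΔQ = 4.92308 − 1.25 = 3.67308; wedge = 146.75 − 99 = 47.75.
Welfare loss = ½ × 3.67308 × 47.75 = $87.69 million.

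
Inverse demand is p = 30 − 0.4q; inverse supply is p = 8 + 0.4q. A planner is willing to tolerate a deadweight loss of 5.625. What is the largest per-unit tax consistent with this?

Competitive equilibrium: 30 − 0.4q = 8 + 0.4q → q* = 27.5, p* = 19.
A tax t gives Δq = t/0.8 and wedge t, so DWL = t²/1.6.
t²/1.6 = 5.625 → t² = 9 → t = 3.

3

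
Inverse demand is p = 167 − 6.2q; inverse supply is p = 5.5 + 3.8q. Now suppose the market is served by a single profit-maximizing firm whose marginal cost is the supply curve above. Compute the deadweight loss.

191.02

Competitive equilibrium: 167 − 6.2q = 5.5 + 3.8q → q* = 16.15, p* = 66.87.
Marginal revenue: MR = 167 − 12.4q. Set MR = MC: 167 − 12.4q = 5.5 + 3.8q → q_m = 9.9691.
Price p_m = 167 − 6.2·9.9691 = 105.1916; MC(q_m) = 5.5 + 3.8·9.9691 = 43.3826.
Competitive q* = 16.15, so Δq = 6.1809; wedge = 105.1916 − 43.3826 = 61.809.
Deadweight loss = ½ × 6.1809 × 61.809 = 191.02.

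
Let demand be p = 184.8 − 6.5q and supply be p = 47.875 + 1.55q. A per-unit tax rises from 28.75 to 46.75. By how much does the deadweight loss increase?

Competitive equilibrium: 184.8 − 6.5q = 47.875 + 1.55q → q* = 17.0093, p* = 74.2394.
For a per-unit tax t: Δq = t/8.05, so DWL = ½·t·(t/8.05) = t²/16.1.
At t = 28.75: DWL = 51.339. At t = 46.75: DWL = 135.749.
Increase = 135.749 − 51.339 = 84.41.

84.41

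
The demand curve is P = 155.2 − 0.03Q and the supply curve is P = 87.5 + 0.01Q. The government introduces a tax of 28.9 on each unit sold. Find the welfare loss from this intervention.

Competitive equilibrium: 155.2 − 0.03Q = 87.5 + 0.01Q → Q* = 1692.5, P* = 104.425.
With the tax, the buyer price exceeds the seller price by 28.9: (155.2 − 0.03Q) − (87.5 + 0.01Q) = 28.9 → Q' = 970.
ΔQ = 1692.5 − 970 = 722.5; the wedge equals the tax, 28.9.
Deadweight loss = ½ × 722.5 × 28.9 = 10440.125.

10440.125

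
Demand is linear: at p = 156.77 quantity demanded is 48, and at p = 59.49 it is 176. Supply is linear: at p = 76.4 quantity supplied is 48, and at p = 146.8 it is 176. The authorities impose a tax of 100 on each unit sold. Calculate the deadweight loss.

Demand slope = (59.49 − 156.77)/(176 − 48) = −0.76, so p = 193.25 − 0.76q.
Supply slope = (146.8 − 76.4)/(176 − 48) = 0.55, so p = 50 + 0.55q.
Competitive equilibrium: 193.25 − 0.76q = 50 + 0.55q → q* = 109.3511, p* = 110.1431.
With the tax, the buyer price exceeds the seller price by 100: (193.25 − 0.76q) − (50 + 0.55q) = 100 → q' = 33.0153.
Δq = 109.3511 − 33.0153 = 76.3358; the wedge equals the tax, 100.
The triangle = ½ × 76.3358 × 100 = 3816.79.

3816.79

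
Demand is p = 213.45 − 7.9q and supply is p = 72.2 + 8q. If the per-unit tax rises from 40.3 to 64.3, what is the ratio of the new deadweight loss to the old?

2.546

Competitive equilibrium: 213.45 − 7.9q = 72.2 + 8q → q* = 8.8836, p* = 143.2692.
For a per-unit tax t: Δq = t/15.9, so DWL = ½·t·(t/15.9) = t²/31.8.
At t = 40.3: DWL = 51.072. At t = 64.3: DWL = 130.015.
Ratio = (64.3/40.3)² = 2.546.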